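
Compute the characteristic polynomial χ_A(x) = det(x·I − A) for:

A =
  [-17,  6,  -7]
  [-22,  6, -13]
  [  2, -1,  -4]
x^3 + 15*x^2 + 75*x + 125

Expanding det(x·I − A) (e.g. by cofactor expansion or by noting that A is similar to its Jordan form J, which has the same characteristic polynomial as A) gives
  χ_A(x) = x^3 + 15*x^2 + 75*x + 125
which factors as (x + 5)^3. The eigenvalues (with algebraic multiplicities) are λ = -5 with multiplicity 3.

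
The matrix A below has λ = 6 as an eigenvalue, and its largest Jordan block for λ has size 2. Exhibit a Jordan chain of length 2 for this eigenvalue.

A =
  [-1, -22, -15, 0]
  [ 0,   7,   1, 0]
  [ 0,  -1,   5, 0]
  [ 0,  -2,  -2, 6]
A Jordan chain for λ = 6 of length 2:
v_1 = (1, -1, 1, 2)ᵀ
v_2 = (3, -1, 0, 0)ᵀ

Let N = A − (6)·I. We want v_2 with N^2 v_2 = 0 but N^1 v_2 ≠ 0; then v_{j-1} := N · v_j for j = 2, …, 2.

Pick v_2 = (3, -1, 0, 0)ᵀ.
Then v_1 = N · v_2 = (1, -1, 1, 2)ᵀ.

Sanity check: (A − (6)·I) v_1 = (0, 0, 0, 0)ᵀ = 0. ✓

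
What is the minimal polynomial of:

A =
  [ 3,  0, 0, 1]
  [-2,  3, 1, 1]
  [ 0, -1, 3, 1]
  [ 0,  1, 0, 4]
x^4 - 13*x^3 + 63*x^2 - 135*x + 108

The characteristic polynomial is χ_A(x) = (x - 4)*(x - 3)^3, so the eigenvalues are known. The minimal polynomial is
  m_A(x) = Π_λ (x − λ)^{k_λ}
where k_λ is the size of the *largest* Jordan block for λ (equivalently, the smallest k with (A − λI)^k v = 0 for every generalised eigenvector v of λ).

  λ = 3: largest Jordan block has size 3, contributing (x − 3)^3
  λ = 4: largest Jordan block has size 1, contributing (x − 4)

So m_A(x) = (x - 4)*(x - 3)^3 = x^4 - 13*x^3 + 63*x^2 - 135*x + 108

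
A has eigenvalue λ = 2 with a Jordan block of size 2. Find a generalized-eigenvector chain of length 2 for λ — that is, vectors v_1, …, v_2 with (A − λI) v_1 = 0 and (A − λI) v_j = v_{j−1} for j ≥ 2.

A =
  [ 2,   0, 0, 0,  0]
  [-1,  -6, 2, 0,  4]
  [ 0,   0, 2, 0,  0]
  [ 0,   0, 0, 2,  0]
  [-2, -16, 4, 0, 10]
A Jordan chain for λ = 2 of length 2:
v_1 = (0, -1, 0, 0, -2)ᵀ
v_2 = (1, 0, 0, 0, 0)ᵀ

Let N = A − (2)·I. We want v_2 with N^2 v_2 = 0 but N^1 v_2 ≠ 0; then v_{j-1} := N · v_j for j = 2, …, 2.

Pick v_2 = (1, 0, 0, 0, 0)ᵀ.
Then v_1 = N · v_2 = (0, -1, 0, 0, -2)ᵀ.

Sanity check: (A − (2)·I) v_1 = (0, 0, 0, 0, 0)ᵀ = 0. ✓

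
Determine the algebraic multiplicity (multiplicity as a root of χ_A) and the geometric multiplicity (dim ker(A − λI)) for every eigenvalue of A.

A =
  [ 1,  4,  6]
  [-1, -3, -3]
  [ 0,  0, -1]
λ = -1: alg = 3, geom = 2

Step 1 — factor the characteristic polynomial to read off the algebraic multiplicities:
  χ_A(x) = (x + 1)^3

Step 2 — compute geometric multiplicities via the rank-nullity identity g(λ) = n − rank(A − λI):
  rank(A − (-1)·I) = 1, so dim ker(A − (-1)·I) = n − 1 = 2

Summary:
  λ = -1: algebraic multiplicity = 3, geometric multiplicity = 2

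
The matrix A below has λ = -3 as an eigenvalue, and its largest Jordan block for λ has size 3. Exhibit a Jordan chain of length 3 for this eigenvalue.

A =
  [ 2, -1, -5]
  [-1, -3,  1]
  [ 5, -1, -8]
A Jordan chain for λ = -3 of length 3:
v_1 = (1, 0, 1)ᵀ
v_2 = (5, -1, 5)ᵀ
v_3 = (1, 0, 0)ᵀ

Let N = A − (-3)·I. We want v_3 with N^3 v_3 = 0 but N^2 v_3 ≠ 0; then v_{j-1} := N · v_j for j = 3, …, 2.

Pick v_3 = (1, 0, 0)ᵀ.
Then v_2 = N · v_3 = (5, -1, 5)ᵀ.
Then v_1 = N · v_2 = (1, 0, 1)ᵀ.

Sanity check: (A − (-3)·I) v_1 = (0, 0, 0)ᵀ = 0. ✓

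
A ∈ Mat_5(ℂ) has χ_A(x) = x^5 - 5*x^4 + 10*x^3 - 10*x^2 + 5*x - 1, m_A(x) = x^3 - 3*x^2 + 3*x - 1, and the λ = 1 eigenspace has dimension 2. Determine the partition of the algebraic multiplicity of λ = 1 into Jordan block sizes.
Block sizes for λ = 1: [3, 2]

Step 1 — from the characteristic polynomial, algebraic multiplicity of λ = 1 is 5. From dim ker(A − (1)·I) = 2, there are exactly 2 Jordan blocks for λ = 1.
Step 2 — from the minimal polynomial, the factor (x − 1)^3 tells us the largest block for λ = 1 has size 3.
Step 3 — with total size 5, 2 blocks, and largest block 3, the block sizes (in nonincreasing order) are [3, 2].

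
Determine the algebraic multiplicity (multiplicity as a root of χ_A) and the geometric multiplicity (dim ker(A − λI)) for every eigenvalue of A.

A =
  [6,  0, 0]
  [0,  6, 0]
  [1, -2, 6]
λ = 6: alg = 3, geom = 2

Step 1 — factor the characteristic polynomial to read off the algebraic multiplicities:
  χ_A(x) = (x - 6)^3

Step 2 — compute geometric multiplicities via the rank-nullity identity g(λ) = n − rank(A − λI):
  rank(A − (6)·I) = 1, so dim ker(A − (6)·I) = n − 1 = 2

Summary:
  λ = 6: algebraic multiplicity = 3, geometric multiplicity = 2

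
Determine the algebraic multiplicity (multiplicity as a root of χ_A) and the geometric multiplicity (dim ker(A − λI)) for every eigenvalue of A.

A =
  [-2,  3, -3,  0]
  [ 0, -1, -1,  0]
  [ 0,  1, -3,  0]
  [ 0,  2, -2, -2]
λ = -2: alg = 4, geom = 3

Step 1 — factor the characteristic polynomial to read off the algebraic multiplicities:
  χ_A(x) = (x + 2)^4

Step 2 — compute geometric multiplicities via the rank-nullity identity g(λ) = n − rank(A − λI):
  rank(A − (-2)·I) = 1, so dim ker(A − (-2)·I) = n − 1 = 3

Summary:
  λ = -2: algebraic multiplicity = 4, geometric multiplicity = 3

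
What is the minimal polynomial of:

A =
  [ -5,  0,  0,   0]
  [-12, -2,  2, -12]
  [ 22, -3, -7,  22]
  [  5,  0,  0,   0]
x^3 + 9*x^2 + 20*x

The characteristic polynomial is χ_A(x) = x*(x + 4)*(x + 5)^2, so the eigenvalues are known. The minimal polynomial is
  m_A(x) = Π_λ (x − λ)^{k_λ}
where k_λ is the size of the *largest* Jordan block for λ (equivalently, the smallest k with (A − λI)^k v = 0 for every generalised eigenvector v of λ).

  λ = -5: largest Jordan block has size 1, contributing (x + 5)
  λ = -4: largest Jordan block has size 1, contributing (x + 4)
  λ = 0: largest Jordan block has size 1, contributing (x − 0)

So m_A(x) = x*(x + 4)*(x + 5) = x^3 + 9*x^2 + 20*x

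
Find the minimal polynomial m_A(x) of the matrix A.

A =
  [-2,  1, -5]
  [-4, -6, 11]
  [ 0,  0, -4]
x^3 + 12*x^2 + 48*x + 64

The characteristic polynomial is χ_A(x) = (x + 4)^3, so the eigenvalues are known. The minimal polynomial is
  m_A(x) = Π_λ (x − λ)^{k_λ}
where k_λ is the size of the *largest* Jordan block for λ (equivalently, the smallest k with (A − λI)^k v = 0 for every generalised eigenvector v of λ).

  λ = -4: largest Jordan block has size 3, contributing (x + 4)^3

So m_A(x) = (x + 4)^3 = x^3 + 12*x^2 + 48*x + 64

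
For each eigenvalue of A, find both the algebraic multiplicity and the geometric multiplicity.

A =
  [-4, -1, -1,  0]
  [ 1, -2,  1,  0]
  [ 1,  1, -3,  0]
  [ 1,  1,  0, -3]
λ = -3: alg = 4, geom = 2

Step 1 — factor the characteristic polynomial to read off the algebraic multiplicities:
  χ_A(x) = (x + 3)^4

Step 2 — compute geometric multiplicities via the rank-nullity identity g(λ) = n − rank(A − λI):
  rank(A − (-3)·I) = 2, so dim ker(A − (-3)·I) = n − 2 = 2

Summary:
  λ = -3: algebraic multiplicity = 4, geometric multiplicity = 2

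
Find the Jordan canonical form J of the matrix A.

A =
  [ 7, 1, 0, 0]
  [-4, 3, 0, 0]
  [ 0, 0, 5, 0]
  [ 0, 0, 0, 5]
J_2(5) ⊕ J_1(5) ⊕ J_1(5)

The characteristic polynomial is
  det(x·I − A) = x^4 - 20*x^3 + 150*x^2 - 500*x + 625 = (x - 5)^4

Eigenvalues and multiplicities (the geometric multiplicity of λ is n − rank(A − λI), which equals the number of Jordan blocks for λ):
  λ = 5: algebraic multiplicity = 4, geometric multiplicity = 3

Determining the block sizes for each eigenvalue:
  λ = 5: 3 blocks summing to 4 forces exactly one block of size 2 and the rest size 1 → block sizes [2, 1, 1]

Assembling the blocks gives a Jordan form
J =
  [5, 1, 0, 0]
  [0, 5, 0, 0]
  [0, 0, 5, 0]
  [0, 0, 0, 5]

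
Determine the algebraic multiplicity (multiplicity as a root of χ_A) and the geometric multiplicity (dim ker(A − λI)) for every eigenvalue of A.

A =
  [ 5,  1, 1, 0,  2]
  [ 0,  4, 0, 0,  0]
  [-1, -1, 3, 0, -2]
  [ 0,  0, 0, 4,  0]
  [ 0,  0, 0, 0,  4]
λ = 4: alg = 5, geom = 4

Step 1 — factor the characteristic polynomial to read off the algebraic multiplicities:
  χ_A(x) = (x - 4)^5

Step 2 — compute geometric multiplicities via the rank-nullity identity g(λ) = n − rank(A − λI):
  rank(A − (4)·I) = 1, so dim ker(A − (4)·I) = n − 1 = 4

Summary:
  λ = 4: algebraic multiplicity = 5, geometric multiplicity = 4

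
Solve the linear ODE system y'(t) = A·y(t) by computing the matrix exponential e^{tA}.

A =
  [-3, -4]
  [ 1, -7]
e^{tA} =
  [2*t*exp(-5*t) + exp(-5*t), -4*t*exp(-5*t)]
  [t*exp(-5*t), -2*t*exp(-5*t) + exp(-5*t)]

Strategy: write A = P · J · P⁻¹ where J is a Jordan canonical form, so e^{tA} = P · e^{tJ} · P⁻¹, and e^{tJ} can be computed block-by-block.

A has Jordan form
J =
  [-5,  1]
  [ 0, -5]
(up to reordering of blocks).

Per-block formulas:
  For a 2×2 Jordan block J_2(-5): exp(t · J_2(-5)) = e^(-5t)·(I + t·N), where N is the 2×2 nilpotent shift.

After assembling e^{tJ} and conjugating by P, we get:

e^{tA} =
  [2*t*exp(-5*t) + exp(-5*t), -4*t*exp(-5*t)]
  [t*exp(-5*t), -2*t*exp(-5*t) + exp(-5*t)]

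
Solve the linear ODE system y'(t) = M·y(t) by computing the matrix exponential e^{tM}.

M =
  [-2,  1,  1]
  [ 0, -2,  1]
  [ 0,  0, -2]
e^{tM} =
  [exp(-2*t), t*exp(-2*t), t^2*exp(-2*t)/2 + t*exp(-2*t)]
  [0, exp(-2*t), t*exp(-2*t)]
  [0, 0, exp(-2*t)]

Strategy: write M = P · J · P⁻¹ where J is a Jordan canonical form, so e^{tM} = P · e^{tJ} · P⁻¹, and e^{tJ} can be computed block-by-block.

M has Jordan form
J =
  [-2,  1,  0]
  [ 0, -2,  1]
  [ 0,  0, -2]
(up to reordering of blocks).

Per-block formulas:
  For a 3×3 Jordan block J_3(-2): exp(t · J_3(-2)) = e^(-2t)·(I + t·N + (t^2/2)·N^2), where N is the 3×3 nilpotent shift.

After assembling e^{tJ} and conjugating by P, we get:

e^{tM} =
  [exp(-2*t), t*exp(-2*t), t^2*exp(-2*t)/2 + t*exp(-2*t)]
  [0, exp(-2*t), t*exp(-2*t)]
  [0, 0, exp(-2*t)]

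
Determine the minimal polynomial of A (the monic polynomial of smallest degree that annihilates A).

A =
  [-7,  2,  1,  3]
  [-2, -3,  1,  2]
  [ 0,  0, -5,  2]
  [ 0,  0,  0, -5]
x^2 + 10*x + 25

The characteristic polynomial is χ_A(x) = (x + 5)^4, so the eigenvalues are known. The minimal polynomial is
  m_A(x) = Π_λ (x − λ)^{k_λ}
where k_λ is the size of the *largest* Jordan block for λ (equivalently, the smallest k with (A − λI)^k v = 0 for every generalised eigenvector v of λ).

  λ = -5: largest Jordan block has size 2, contributing (x + 5)^2

So m_A(x) = (x + 5)^2 = x^2 + 10*x + 25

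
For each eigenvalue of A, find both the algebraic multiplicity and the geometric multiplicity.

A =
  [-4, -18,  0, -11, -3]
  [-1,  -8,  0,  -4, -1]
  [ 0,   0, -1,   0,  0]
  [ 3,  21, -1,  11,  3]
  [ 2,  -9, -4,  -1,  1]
λ = -1: alg = 3, geom = 1; λ = 1: alg = 2, geom = 1

Step 1 — factor the characteristic polynomial to read off the algebraic multiplicities:
  χ_A(x) = (x - 1)^2*(x + 1)^3

Step 2 — compute geometric multiplicities via the rank-nullity identity g(λ) = n − rank(A − λI):
  rank(A − (-1)·I) = 4, so dim ker(A − (-1)·I) = n − 4 = 1
  rank(A − (1)·I) = 4, so dim ker(A − (1)·I) = n − 4 = 1

Summary:
  λ = -1: algebraic multiplicity = 3, geometric multiplicity = 1
  λ = 1: algebraic multiplicity = 2, geometric multiplicity = 1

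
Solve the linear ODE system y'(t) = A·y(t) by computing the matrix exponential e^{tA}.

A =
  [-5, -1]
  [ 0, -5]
e^{tA} =
  [exp(-5*t), -t*exp(-5*t)]
  [0, exp(-5*t)]

Strategy: write A = P · J · P⁻¹ where J is a Jordan canonical form, so e^{tA} = P · e^{tJ} · P⁻¹, and e^{tJ} can be computed block-by-block.

A has Jordan form
J =
  [-5,  1]
  [ 0, -5]
(up to reordering of blocks).

Per-block formulas:
  For a 2×2 Jordan block J_2(-5): exp(t · J_2(-5)) = e^(-5t)·(I + t·N), where N is the 2×2 nilpotent shift.

After assembling e^{tJ} and conjugating by P, we get:

e^{tA} =
  [exp(-5*t), -t*exp(-5*t)]
  [0, exp(-5*t)]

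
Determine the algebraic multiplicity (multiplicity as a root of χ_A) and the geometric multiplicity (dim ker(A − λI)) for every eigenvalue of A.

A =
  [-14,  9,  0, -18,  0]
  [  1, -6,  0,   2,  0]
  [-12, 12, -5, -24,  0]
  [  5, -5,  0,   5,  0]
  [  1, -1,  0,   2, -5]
λ = -5: alg = 5, geom = 4

Step 1 — factor the characteristic polynomial to read off the algebraic multiplicities:
  χ_A(x) = (x + 5)^5

Step 2 — compute geometric multiplicities via the rank-nullity identity g(λ) = n − rank(A − λI):
  rank(A − (-5)·I) = 1, so dim ker(A − (-5)·I) = n − 1 = 4

Summary:
  λ = -5: algebraic multiplicity = 5, geometric multiplicity = 4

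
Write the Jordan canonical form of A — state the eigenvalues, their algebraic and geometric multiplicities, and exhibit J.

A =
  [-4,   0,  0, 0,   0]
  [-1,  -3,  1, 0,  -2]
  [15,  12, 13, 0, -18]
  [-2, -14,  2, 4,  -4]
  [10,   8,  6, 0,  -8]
J_1(-4) ⊕ J_2(-1) ⊕ J_1(4) ⊕ J_1(4)

The characteristic polynomial is
  det(x·I − A) = x^5 - 2*x^4 - 23*x^3 + 28*x^2 + 112*x + 64 = (x - 4)^2*(x + 1)^2*(x + 4)

Eigenvalues and multiplicities (the geometric multiplicity of λ is n − rank(A − λI), which equals the number of Jordan blocks for λ):
  λ = -4: algebraic multiplicity = 1, geometric multiplicity = 1
  λ = -1: algebraic multiplicity = 2, geometric multiplicity = 1
  λ = 4: algebraic multiplicity = 2, geometric multiplicity = 2

Determining the block sizes for each eigenvalue:
  λ = -4: one block (gm = 1), so the single block has size am = 1 → block sizes [1]
  λ = -1: one block (gm = 1), so the single block has size am = 2 → block sizes [2]
  λ = 4: gm = am = 2, so every block has size 1 → block sizes [1, 1]

Assembling the blocks gives a Jordan form
J =
  [-4,  0,  0, 0, 0]
  [ 0, -1,  1, 0, 0]
  [ 0,  0, -1, 0, 0]
  [ 0,  0,  0, 4, 0]
  [ 0,  0,  0, 0, 4]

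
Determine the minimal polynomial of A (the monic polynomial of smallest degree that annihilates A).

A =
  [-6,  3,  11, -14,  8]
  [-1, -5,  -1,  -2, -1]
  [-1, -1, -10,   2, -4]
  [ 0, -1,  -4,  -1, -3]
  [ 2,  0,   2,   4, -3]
x^3 + 15*x^2 + 75*x + 125

The characteristic polynomial is χ_A(x) = (x + 5)^5, so the eigenvalues are known. The minimal polynomial is
  m_A(x) = Π_λ (x − λ)^{k_λ}
where k_λ is the size of the *largest* Jordan block for λ (equivalently, the smallest k with (A − λI)^k v = 0 for every generalised eigenvector v of λ).

  λ = -5: largest Jordan block has size 3, contributing (x + 5)^3

So m_A(x) = (x + 5)^3 = x^3 + 15*x^2 + 75*x + 125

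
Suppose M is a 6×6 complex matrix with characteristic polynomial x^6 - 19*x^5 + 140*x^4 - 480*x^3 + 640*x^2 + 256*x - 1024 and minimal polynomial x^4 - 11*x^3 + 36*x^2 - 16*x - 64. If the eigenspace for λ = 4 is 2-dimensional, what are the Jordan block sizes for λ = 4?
Block sizes for λ = 4: [3, 2]

Step 1 — from the characteristic polynomial, algebraic multiplicity of λ = 4 is 5. From dim ker(M − (4)·I) = 2, there are exactly 2 Jordan blocks for λ = 4.
Step 2 — from the minimal polynomial, the factor (x − 4)^3 tells us the largest block for λ = 4 has size 3.
Step 3 — with total size 5, 2 blocks, and largest block 3, the block sizes (in nonincreasing order) are [3, 2].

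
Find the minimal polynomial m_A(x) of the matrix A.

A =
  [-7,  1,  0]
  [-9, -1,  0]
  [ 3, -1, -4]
x^2 + 8*x + 16

The characteristic polynomial is χ_A(x) = (x + 4)^3, so the eigenvalues are known. The minimal polynomial is
  m_A(x) = Π_λ (x − λ)^{k_λ}
where k_λ is the size of the *largest* Jordan block for λ (equivalently, the smallest k with (A − λI)^k v = 0 for every generalised eigenvector v of λ).

  λ = -4: largest Jordan block has size 2, contributing (x + 4)^2

So m_A(x) = (x + 4)^2 = x^2 + 8*x + 16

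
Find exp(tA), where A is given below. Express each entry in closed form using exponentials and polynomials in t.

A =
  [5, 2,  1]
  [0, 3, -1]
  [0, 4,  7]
e^{tA} =
  [exp(5*t), 2*t*exp(5*t), t*exp(5*t)]
  [0, -2*t*exp(5*t) + exp(5*t), -t*exp(5*t)]
  [0, 4*t*exp(5*t), 2*t*exp(5*t) + exp(5*t)]

Strategy: write A = P · J · P⁻¹ where J is a Jordan canonical form, so e^{tA} = P · e^{tJ} · P⁻¹, and e^{tJ} can be computed block-by-block.

A has Jordan form
J =
  [5, 1, 0]
  [0, 5, 0]
  [0, 0, 5]
(up to reordering of blocks).

Per-block formulas:
  For a 1×1 block at λ = 5: exp(t · [5]) = [e^(5t)].
  For a 2×2 Jordan block J_2(5): exp(t · J_2(5)) = e^(5t)·(I + t·N), where N is the 2×2 nilpotent shift.

After assembling e^{tJ} and conjugating by P, we get:

e^{tA} =
  [exp(5*t), 2*t*exp(5*t), t*exp(5*t)]
  [0, -2*t*exp(5*t) + exp(5*t), -t*exp(5*t)]
  [0, 4*t*exp(5*t), 2*t*exp(5*t) + exp(5*t)]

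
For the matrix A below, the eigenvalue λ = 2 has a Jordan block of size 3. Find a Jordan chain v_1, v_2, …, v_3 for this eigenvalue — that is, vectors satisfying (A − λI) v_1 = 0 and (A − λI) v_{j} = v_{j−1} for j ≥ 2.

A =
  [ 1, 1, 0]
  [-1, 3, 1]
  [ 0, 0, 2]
A Jordan chain for λ = 2 of length 3:
v_1 = (1, 1, 0)ᵀ
v_2 = (0, 1, 0)ᵀ
v_3 = (0, 0, 1)ᵀ

Let N = A − (2)·I. We want v_3 with N^3 v_3 = 0 but N^2 v_3 ≠ 0; then v_{j-1} := N · v_j for j = 3, …, 2.

Pick v_3 = (0, 0, 1)ᵀ.
Then v_2 = N · v_3 = (0, 1, 0)ᵀ.
Then v_1 = N · v_2 = (1, 1, 0)ᵀ.

Sanity check: (A − (2)·I) v_1 = (0, 0, 0)ᵀ = 0. ✓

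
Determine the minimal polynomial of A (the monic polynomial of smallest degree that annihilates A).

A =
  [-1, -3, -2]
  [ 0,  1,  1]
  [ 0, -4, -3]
x^3 + 3*x^2 + 3*x + 1

The characteristic polynomial is χ_A(x) = (x + 1)^3, so the eigenvalues are known. The minimal polynomial is
  m_A(x) = Π_λ (x − λ)^{k_λ}
where k_λ is the size of the *largest* Jordan block for λ (equivalently, the smallest k with (A − λI)^k v = 0 for every generalised eigenvector v of λ).

  λ = -1: largest Jordan block has size 3, contributing (x + 1)^3

So m_A(x) = (x + 1)^3 = x^3 + 3*x^2 + 3*x + 1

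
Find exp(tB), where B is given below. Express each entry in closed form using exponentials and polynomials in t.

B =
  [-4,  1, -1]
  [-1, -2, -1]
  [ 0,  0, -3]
e^{tB} =
  [-t*exp(-3*t) + exp(-3*t), t*exp(-3*t), -t*exp(-3*t)]
  [-t*exp(-3*t), t*exp(-3*t) + exp(-3*t), -t*exp(-3*t)]
  [0, 0, exp(-3*t)]

Strategy: write B = P · J · P⁻¹ where J is a Jordan canonical form, so e^{tB} = P · e^{tJ} · P⁻¹, and e^{tJ} can be computed block-by-block.

B has Jordan form
J =
  [-3,  1,  0]
  [ 0, -3,  0]
  [ 0,  0, -3]
(up to reordering of blocks).

Per-block formulas:
  For a 1×1 block at λ = -3: exp(t · [-3]) = [e^(-3t)].
  For a 2×2 Jordan block J_2(-3): exp(t · J_2(-3)) = e^(-3t)·(I + t·N), where N is the 2×2 nilpotent shift.

After assembling e^{tJ} and conjugating by P, we get:

e^{tB} =
  [-t*exp(-3*t) + exp(-3*t), t*exp(-3*t), -t*exp(-3*t)]
  [-t*exp(-3*t), t*exp(-3*t) + exp(-3*t), -t*exp(-3*t)]
  [0, 0, exp(-3*t)]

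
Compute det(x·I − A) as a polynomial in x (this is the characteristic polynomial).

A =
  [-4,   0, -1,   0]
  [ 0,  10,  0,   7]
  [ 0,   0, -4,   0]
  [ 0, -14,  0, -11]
x^4 + 9*x^3 + 12*x^2 - 80*x - 192

Expanding det(x·I − A) (e.g. by cofactor expansion or by noting that A is similar to its Jordan form J, which has the same characteristic polynomial as A) gives
  χ_A(x) = x^4 + 9*x^3 + 12*x^2 - 80*x - 192
which factors as (x - 3)*(x + 4)^3. The eigenvalues (with algebraic multiplicities) are λ = -4 with multiplicity 3, λ = 3 with multiplicity 1.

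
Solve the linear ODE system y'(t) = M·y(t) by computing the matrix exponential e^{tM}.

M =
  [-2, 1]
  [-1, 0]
e^{tM} =
  [-t*exp(-t) + exp(-t), t*exp(-t)]
  [-t*exp(-t), t*exp(-t) + exp(-t)]

Strategy: write M = P · J · P⁻¹ where J is a Jordan canonical form, so e^{tM} = P · e^{tJ} · P⁻¹, and e^{tJ} can be computed block-by-block.

M has Jordan form
J =
  [-1,  1]
  [ 0, -1]
(up to reordering of blocks).

Per-block formulas:
  For a 2×2 Jordan block J_2(-1): exp(t · J_2(-1)) = e^(-1t)·(I + t·N), where N is the 2×2 nilpotent shift.

After assembling e^{tJ} and conjugating by P, we get:

e^{tM} =
  [-t*exp(-t) + exp(-t), t*exp(-t)]
  [-t*exp(-t), t*exp(-t) + exp(-t)]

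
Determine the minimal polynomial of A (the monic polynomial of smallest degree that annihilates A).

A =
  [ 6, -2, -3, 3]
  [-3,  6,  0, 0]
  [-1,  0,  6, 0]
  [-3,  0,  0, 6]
x^3 - 18*x^2 + 108*x - 216

The characteristic polynomial is χ_A(x) = (x - 6)^4, so the eigenvalues are known. The minimal polynomial is
  m_A(x) = Π_λ (x − λ)^{k_λ}
where k_λ is the size of the *largest* Jordan block for λ (equivalently, the smallest k with (A − λI)^k v = 0 for every generalised eigenvector v of λ).

  λ = 6: largest Jordan block has size 3, contributing (x − 6)^3

So m_A(x) = (x - 6)^3 = x^3 - 18*x^2 + 108*x - 216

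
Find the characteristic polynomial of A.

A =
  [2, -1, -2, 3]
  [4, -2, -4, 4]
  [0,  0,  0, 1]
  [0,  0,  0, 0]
x^4

Expanding det(x·I − A) (e.g. by cofactor expansion or by noting that A is similar to its Jordan form J, which has the same characteristic polynomial as A) gives
  χ_A(x) = x^4
which factors as x^4. The eigenvalues (with algebraic multiplicities) are λ = 0 with multiplicity 4.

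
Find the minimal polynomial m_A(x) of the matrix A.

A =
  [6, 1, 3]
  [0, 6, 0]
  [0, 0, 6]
x^2 - 12*x + 36

The characteristic polynomial is χ_A(x) = (x - 6)^3, so the eigenvalues are known. The minimal polynomial is
  m_A(x) = Π_λ (x − λ)^{k_λ}
where k_λ is the size of the *largest* Jordan block for λ (equivalently, the smallest k with (A − λI)^k v = 0 for every generalised eigenvector v of λ).

  λ = 6: largest Jordan block has size 2, contributing (x − 6)^2

So m_A(x) = (x - 6)^2 = x^2 - 12*x + 36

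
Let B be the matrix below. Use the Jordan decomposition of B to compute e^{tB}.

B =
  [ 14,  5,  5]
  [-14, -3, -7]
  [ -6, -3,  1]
e^{tB} =
  [10*t*exp(4*t) + exp(4*t), 5*t*exp(4*t), 5*t*exp(4*t)]
  [-14*t*exp(4*t), -7*t*exp(4*t) + exp(4*t), -7*t*exp(4*t)]
  [-6*t*exp(4*t), -3*t*exp(4*t), -3*t*exp(4*t) + exp(4*t)]

Strategy: write B = P · J · P⁻¹ where J is a Jordan canonical form, so e^{tB} = P · e^{tJ} · P⁻¹, and e^{tJ} can be computed block-by-block.

B has Jordan form
J =
  [4, 1, 0]
  [0, 4, 0]
  [0, 0, 4]
(up to reordering of blocks).

Per-block formulas:
  For a 1×1 block at λ = 4: exp(t · [4]) = [e^(4t)].
  For a 2×2 Jordan block J_2(4): exp(t · J_2(4)) = e^(4t)·(I + t·N), where N is the 2×2 nilpotent shift.

After assembling e^{tJ} and conjugating by P, we get:

e^{tB} =
  [10*t*exp(4*t) + exp(4*t), 5*t*exp(4*t), 5*t*exp(4*t)]
  [-14*t*exp(4*t), -7*t*exp(4*t) + exp(4*t), -7*t*exp(4*t)]
  [-6*t*exp(4*t), -3*t*exp(4*t), -3*t*exp(4*t) + exp(4*t)]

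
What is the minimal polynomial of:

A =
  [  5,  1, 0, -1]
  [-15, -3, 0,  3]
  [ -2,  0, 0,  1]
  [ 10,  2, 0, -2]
x^2

The characteristic polynomial is χ_A(x) = x^4, so the eigenvalues are known. The minimal polynomial is
  m_A(x) = Π_λ (x − λ)^{k_λ}
where k_λ is the size of the *largest* Jordan block for λ (equivalently, the smallest k with (A − λI)^k v = 0 for every generalised eigenvector v of λ).

  λ = 0: largest Jordan block has size 2, contributing (x − 0)^2

So m_A(x) = x^2 = x^2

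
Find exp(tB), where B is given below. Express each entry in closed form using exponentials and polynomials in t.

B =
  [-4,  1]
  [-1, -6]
e^{tB} =
  [t*exp(-5*t) + exp(-5*t), t*exp(-5*t)]
  [-t*exp(-5*t), -t*exp(-5*t) + exp(-5*t)]

Strategy: write B = P · J · P⁻¹ where J is a Jordan canonical form, so e^{tB} = P · e^{tJ} · P⁻¹, and e^{tJ} can be computed block-by-block.

B has Jordan form
J =
  [-5,  1]
  [ 0, -5]
(up to reordering of blocks).

Per-block formulas:
  For a 2×2 Jordan block J_2(-5): exp(t · J_2(-5)) = e^(-5t)·(I + t·N), where N is the 2×2 nilpotent shift.

After assembling e^{tJ} and conjugating by P, we get:

e^{tB} =
  [t*exp(-5*t) + exp(-5*t), t*exp(-5*t)]
  [-t*exp(-5*t), -t*exp(-5*t) + exp(-5*t)]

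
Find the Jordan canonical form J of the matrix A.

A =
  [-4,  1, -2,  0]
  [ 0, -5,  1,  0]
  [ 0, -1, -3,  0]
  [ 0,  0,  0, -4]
J_3(-4) ⊕ J_1(-4)

The characteristic polynomial is
  det(x·I − A) = x^4 + 16*x^3 + 96*x^2 + 256*x + 256 = (x + 4)^4

Eigenvalues and multiplicities (the geometric multiplicity of λ is n − rank(A − λI), which equals the number of Jordan blocks for λ):
  λ = -4: algebraic multiplicity = 4, geometric multiplicity = 2

Determining the block sizes for each eigenvalue:
  λ = -4: with am = 4 and gm = 2, the partition is not yet determined (e.g. several partitions of 4 into 2 parts exist). Let N = A − (-4)·I. Computing rank(N^1) = 2, rank(N^2) = 1, rank(N^3) = 0; the number of blocks of size ≥ j is rank(N^{j−1}) − rank(N^j), giving [2, 1, 1]. So we have 1 block(s) of size 3, 1 block(s) of size 1 → block sizes [3, 1]

Assembling the blocks gives a Jordan form
J =
  [-4,  1,  0,  0]
  [ 0, -4,  1,  0]
  [ 0,  0, -4,  0]
  [ 0,  0,  0, -4]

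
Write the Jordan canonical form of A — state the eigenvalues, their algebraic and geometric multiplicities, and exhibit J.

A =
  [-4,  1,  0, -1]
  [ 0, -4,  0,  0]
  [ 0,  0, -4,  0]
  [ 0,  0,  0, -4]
J_2(-4) ⊕ J_1(-4) ⊕ J_1(-4)

The characteristic polynomial is
  det(x·I − A) = x^4 + 16*x^3 + 96*x^2 + 256*x + 256 = (x + 4)^4

Eigenvalues and multiplicities (the geometric multiplicity of λ is n − rank(A − λI), which equals the number of Jordan blocks for λ):
  λ = -4: algebraic multiplicity = 4, geometric multiplicity = 3

Determining the block sizes for each eigenvalue:
  λ = -4: 3 blocks summing to 4 forces exactly one block of size 2 and the rest size 1 → block sizes [2, 1, 1]

Assembling the blocks gives a Jordan form
J =
  [-4,  1,  0,  0]
  [ 0, -4,  0,  0]
  [ 0,  0, -4,  0]
  [ 0,  0,  0, -4]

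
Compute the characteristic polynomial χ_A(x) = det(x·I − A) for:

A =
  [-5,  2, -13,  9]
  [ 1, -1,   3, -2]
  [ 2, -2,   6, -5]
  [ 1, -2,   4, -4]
x^4 + 4*x^3 + 6*x^2 + 4*x + 1

Expanding det(x·I − A) (e.g. by cofactor expansion or by noting that A is similar to its Jordan form J, which has the same characteristic polynomial as A) gives
  χ_A(x) = x^4 + 4*x^3 + 6*x^2 + 4*x + 1
which factors as (x + 1)^4. The eigenvalues (with algebraic multiplicities) are λ = -1 with multiplicity 4.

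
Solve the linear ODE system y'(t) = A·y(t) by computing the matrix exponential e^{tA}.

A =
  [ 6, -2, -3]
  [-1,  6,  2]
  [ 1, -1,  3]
e^{tA} =
  [t*exp(5*t) + exp(5*t), -t^2*exp(5*t)/2 - 2*t*exp(5*t), -t^2*exp(5*t)/2 - 3*t*exp(5*t)]
  [-t*exp(5*t), t^2*exp(5*t)/2 + t*exp(5*t) + exp(5*t), t^2*exp(5*t)/2 + 2*t*exp(5*t)]
  [t*exp(5*t), -t^2*exp(5*t)/2 - t*exp(5*t), -t^2*exp(5*t)/2 - 2*t*exp(5*t) + exp(5*t)]

Strategy: write A = P · J · P⁻¹ where J is a Jordan canonical form, so e^{tA} = P · e^{tJ} · P⁻¹, and e^{tJ} can be computed block-by-block.

A has Jordan form
J =
  [5, 1, 0]
  [0, 5, 1]
  [0, 0, 5]
(up to reordering of blocks).

Per-block formulas:
  For a 3×3 Jordan block J_3(5): exp(t · J_3(5)) = e^(5t)·(I + t·N + (t^2/2)·N^2), where N is the 3×3 nilpotent shift.

After assembling e^{tJ} and conjugating by P, we get:

e^{tA} =
  [t*exp(5*t) + exp(5*t), -t^2*exp(5*t)/2 - 2*t*exp(5*t), -t^2*exp(5*t)/2 - 3*t*exp(5*t)]
  [-t*exp(5*t), t^2*exp(5*t)/2 + t*exp(5*t) + exp(5*t), t^2*exp(5*t)/2 + 2*t*exp(5*t)]
  [t*exp(5*t), -t^2*exp(5*t)/2 - t*exp(5*t), -t^2*exp(5*t)/2 - 2*t*exp(5*t) + exp(5*t)]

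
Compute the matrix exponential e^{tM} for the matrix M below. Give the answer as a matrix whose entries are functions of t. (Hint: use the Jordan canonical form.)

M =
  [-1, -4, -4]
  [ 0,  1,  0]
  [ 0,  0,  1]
e^{tM} =
  [exp(-t), -2*exp(t) + 2*exp(-t), -2*exp(t) + 2*exp(-t)]
  [0, exp(t), 0]
  [0, 0, exp(t)]

Strategy: write M = P · J · P⁻¹ where J is a Jordan canonical form, so e^{tM} = P · e^{tJ} · P⁻¹, and e^{tJ} can be computed block-by-block.

M has Jordan form
J =
  [-1, 0, 0]
  [ 0, 1, 0]
  [ 0, 0, 1]
(up to reordering of blocks).

Per-block formulas:
  For a 1×1 block at λ = 1: exp(t · [1]) = [e^(1t)].
  For a 1×1 block at λ = -1: exp(t · [-1]) = [e^(-1t)].

After assembling e^{tJ} and conjugating by P, we get:

e^{tM} =
  [exp(-t), -2*exp(t) + 2*exp(-t), -2*exp(t) + 2*exp(-t)]
  [0, exp(t), 0]
  [0, 0, exp(t)]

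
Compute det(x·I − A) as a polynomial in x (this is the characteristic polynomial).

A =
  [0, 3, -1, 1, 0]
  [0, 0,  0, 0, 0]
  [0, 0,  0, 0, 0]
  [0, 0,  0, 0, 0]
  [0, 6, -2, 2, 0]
x^5

Expanding det(x·I − A) (e.g. by cofactor expansion or by noting that A is similar to its Jordan form J, which has the same characteristic polynomial as A) gives
  χ_A(x) = x^5
which factors as x^5. The eigenvalues (with algebraic multiplicities) are λ = 0 with multiplicity 5.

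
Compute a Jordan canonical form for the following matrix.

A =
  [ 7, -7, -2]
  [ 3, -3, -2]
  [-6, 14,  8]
J_2(4) ⊕ J_1(4)

The characteristic polynomial is
  det(x·I − A) = x^3 - 12*x^2 + 48*x - 64 = (x - 4)^3

Eigenvalues and multiplicities (the geometric multiplicity of λ is n − rank(A − λI), which equals the number of Jordan blocks for λ):
  λ = 4: algebraic multiplicity = 3, geometric multiplicity = 2

Determining the block sizes for each eigenvalue:
  λ = 4: 2 blocks summing to 3 forces exactly one block of size 2 and the rest size 1 → block sizes [2, 1]

Assembling the blocks gives a Jordan form
J =
  [4, 1, 0]
  [0, 4, 0]
  [0, 0, 4]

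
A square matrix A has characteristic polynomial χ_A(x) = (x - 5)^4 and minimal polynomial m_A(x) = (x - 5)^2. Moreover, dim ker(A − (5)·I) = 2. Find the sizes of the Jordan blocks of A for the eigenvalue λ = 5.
Block sizes for λ = 5: [2, 2]

Step 1 — from the characteristic polynomial, algebraic multiplicity of λ = 5 is 4. From dim ker(A − (5)·I) = 2, there are exactly 2 Jordan blocks for λ = 5.
Step 2 — from the minimal polynomial, the factor (x − 5)^2 tells us the largest block for λ = 5 has size 2.
Step 3 — with total size 4, 2 blocks, and largest block 2, the block sizes (in nonincreasing order) are [2, 2].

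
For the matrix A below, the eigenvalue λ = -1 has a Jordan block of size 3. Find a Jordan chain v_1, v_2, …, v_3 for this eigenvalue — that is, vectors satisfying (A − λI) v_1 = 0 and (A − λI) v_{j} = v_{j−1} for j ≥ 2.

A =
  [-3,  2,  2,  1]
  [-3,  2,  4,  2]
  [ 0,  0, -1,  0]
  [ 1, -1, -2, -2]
A Jordan chain for λ = -1 of length 3:
v_1 = (-1, -1, 0, 0)ᵀ
v_2 = (-2, -3, 0, 1)ᵀ
v_3 = (1, 0, 0, 0)ᵀ

Let N = A − (-1)·I. We want v_3 with N^3 v_3 = 0 but N^2 v_3 ≠ 0; then v_{j-1} := N · v_j for j = 3, …, 2.

Pick v_3 = (1, 0, 0, 0)ᵀ.
Then v_2 = N · v_3 = (-2, -3, 0, 1)ᵀ.
Then v_1 = N · v_2 = (-1, -1, 0, 0)ᵀ.

Sanity check: (A − (-1)·I) v_1 = (0, 0, 0, 0)ᵀ = 0. ✓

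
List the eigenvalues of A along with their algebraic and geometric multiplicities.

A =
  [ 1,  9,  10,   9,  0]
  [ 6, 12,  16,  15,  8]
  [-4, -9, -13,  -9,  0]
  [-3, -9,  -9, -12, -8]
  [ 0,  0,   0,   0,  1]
λ = -3: alg = 4, geom = 2; λ = 1: alg = 1, geom = 1

Step 1 — factor the characteristic polynomial to read off the algebraic multiplicities:
  χ_A(x) = (x - 1)*(x + 3)^4

Step 2 — compute geometric multiplicities via the rank-nullity identity g(λ) = n − rank(A − λI):
  rank(A − (-3)·I) = 3, so dim ker(A − (-3)·I) = n − 3 = 2
  rank(A − (1)·I) = 4, so dim ker(A − (1)·I) = n − 4 = 1

Summary:
  λ = -3: algebraic multiplicity = 4, geometric multiplicity = 2
  λ = 1: algebraic multiplicity = 1, geometric multiplicity = 1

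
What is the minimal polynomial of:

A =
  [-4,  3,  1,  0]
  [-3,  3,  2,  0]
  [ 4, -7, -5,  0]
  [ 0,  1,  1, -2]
x^3 + 6*x^2 + 12*x + 8

The characteristic polynomial is χ_A(x) = (x + 2)^4, so the eigenvalues are known. The minimal polynomial is
  m_A(x) = Π_λ (x − λ)^{k_λ}
where k_λ is the size of the *largest* Jordan block for λ (equivalently, the smallest k with (A − λI)^k v = 0 for every generalised eigenvector v of λ).

  λ = -2: largest Jordan block has size 3, contributing (x + 2)^3

So m_A(x) = (x + 2)^3 = x^3 + 6*x^2 + 12*x + 8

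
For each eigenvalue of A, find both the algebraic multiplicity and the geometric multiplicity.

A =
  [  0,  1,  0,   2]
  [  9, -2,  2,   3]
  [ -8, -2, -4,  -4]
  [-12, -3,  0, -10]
λ = -4: alg = 4, geom = 2

Step 1 — factor the characteristic polynomial to read off the algebraic multiplicities:
  χ_A(x) = (x + 4)^4

Step 2 — compute geometric multiplicities via the rank-nullity identity g(λ) = n − rank(A − λI):
  rank(A − (-4)·I) = 2, so dim ker(A − (-4)·I) = n − 2 = 2

Summary:
  λ = -4: algebraic multiplicity = 4, geometric multiplicity = 2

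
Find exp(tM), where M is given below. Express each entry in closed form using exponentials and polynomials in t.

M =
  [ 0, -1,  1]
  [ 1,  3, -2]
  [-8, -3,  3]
e^{tM} =
  [-5*t^2*exp(2*t)/2 - 2*t*exp(2*t) + exp(2*t), -t^2*exp(2*t) - t*exp(2*t), t^2*exp(2*t)/2 + t*exp(2*t)]
  [15*t^2*exp(2*t)/2 + t*exp(2*t), 3*t^2*exp(2*t) + t*exp(2*t) + exp(2*t), -3*t^2*exp(2*t)/2 - 2*t*exp(2*t)]
  [5*t^2*exp(2*t)/2 - 8*t*exp(2*t), t^2*exp(2*t) - 3*t*exp(2*t), -t^2*exp(2*t)/2 + t*exp(2*t) + exp(2*t)]

Strategy: write M = P · J · P⁻¹ where J is a Jordan canonical form, so e^{tM} = P · e^{tJ} · P⁻¹, and e^{tJ} can be computed block-by-block.

M has Jordan form
J =
  [2, 1, 0]
  [0, 2, 1]
  [0, 0, 2]
(up to reordering of blocks).

Per-block formulas:
  For a 3×3 Jordan block J_3(2): exp(t · J_3(2)) = e^(2t)·(I + t·N + (t^2/2)·N^2), where N is the 3×3 nilpotent shift.

After assembling e^{tJ} and conjugating by P, we get:

e^{tM} =
  [-5*t^2*exp(2*t)/2 - 2*t*exp(2*t) + exp(2*t), -t^2*exp(2*t) - t*exp(2*t), t^2*exp(2*t)/2 + t*exp(2*t)]
  [15*t^2*exp(2*t)/2 + t*exp(2*t), 3*t^2*exp(2*t) + t*exp(2*t) + exp(2*t), -3*t^2*exp(2*t)/2 - 2*t*exp(2*t)]
  [5*t^2*exp(2*t)/2 - 8*t*exp(2*t), t^2*exp(2*t) - 3*t*exp(2*t), -t^2*exp(2*t)/2 + t*exp(2*t) + exp(2*t)]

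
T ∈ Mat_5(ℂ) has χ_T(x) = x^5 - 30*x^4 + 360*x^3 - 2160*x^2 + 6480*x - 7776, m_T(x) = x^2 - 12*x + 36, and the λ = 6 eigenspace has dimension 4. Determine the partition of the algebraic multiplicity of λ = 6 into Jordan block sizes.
Block sizes for λ = 6: [2, 1, 1, 1]

Step 1 — from the characteristic polynomial, algebraic multiplicity of λ = 6 is 5. From dim ker(T − (6)·I) = 4, there are exactly 4 Jordan blocks for λ = 6.
Step 2 — from the minimal polynomial, the factor (x − 6)^2 tells us the largest block for λ = 6 has size 2.
Step 3 — with total size 5, 4 blocks, and largest block 2, the block sizes (in nonincreasing order) are [2, 1, 1, 1].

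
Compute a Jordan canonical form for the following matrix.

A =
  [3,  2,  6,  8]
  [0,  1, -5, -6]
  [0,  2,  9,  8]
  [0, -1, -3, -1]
J_3(3) ⊕ J_1(3)

The characteristic polynomial is
  det(x·I − A) = x^4 - 12*x^3 + 54*x^2 - 108*x + 81 = (x - 3)^4

Eigenvalues and multiplicities (the geometric multiplicity of λ is n − rank(A − λI), which equals the number of Jordan blocks for λ):
  λ = 3: algebraic multiplicity = 4, geometric multiplicity = 2

Determining the block sizes for each eigenvalue:
  λ = 3: with am = 4 and gm = 2, the partition is not yet determined (e.g. several partitions of 4 into 2 parts exist). Let N = A − (3)·I. Computing rank(N^1) = 2, rank(N^2) = 1, rank(N^3) = 0; the number of blocks of size ≥ j is rank(N^{j−1}) − rank(N^j), giving [2, 1, 1]. So we have 1 block(s) of size 3, 1 block(s) of size 1 → block sizes [3, 1]

Assembling the blocks gives a Jordan form
J =
  [3, 1, 0, 0]
  [0, 3, 1, 0]
  [0, 0, 3, 0]
  [0, 0, 0, 3]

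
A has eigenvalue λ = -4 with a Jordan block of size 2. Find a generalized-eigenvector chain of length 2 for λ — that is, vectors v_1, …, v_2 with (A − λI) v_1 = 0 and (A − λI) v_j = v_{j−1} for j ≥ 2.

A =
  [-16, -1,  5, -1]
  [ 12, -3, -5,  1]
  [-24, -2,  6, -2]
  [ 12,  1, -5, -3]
A Jordan chain for λ = -4 of length 2:
v_1 = (-12, 12, -24, 12)ᵀ
v_2 = (1, 0, 0, 0)ᵀ

Let N = A − (-4)·I. We want v_2 with N^2 v_2 = 0 but N^1 v_2 ≠ 0; then v_{j-1} := N · v_j for j = 2, …, 2.

Pick v_2 = (1, 0, 0, 0)ᵀ.
Then v_1 = N · v_2 = (-12, 12, -24, 12)ᵀ.

Sanity check: (A − (-4)·I) v_1 = (0, 0, 0, 0)ᵀ = 0. ✓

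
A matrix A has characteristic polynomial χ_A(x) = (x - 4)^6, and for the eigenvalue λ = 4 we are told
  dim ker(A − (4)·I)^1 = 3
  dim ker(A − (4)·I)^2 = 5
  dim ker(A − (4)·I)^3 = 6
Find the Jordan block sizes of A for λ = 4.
Block sizes for λ = 4: [3, 2, 1]

From the dimensions of kernels of powers, the number of Jordan blocks of size at least j is d_j − d_{j−1} where d_j = dim ker(N^j) (with d_0 = 0). Computing the differences gives [3, 2, 1].
The number of blocks of size exactly k is (#blocks of size ≥ k) − (#blocks of size ≥ k + 1), so the partition is: 1 block(s) of size 1, 1 block(s) of size 2, 1 block(s) of size 3.
In nonincreasing order the block sizes are [3, 2, 1].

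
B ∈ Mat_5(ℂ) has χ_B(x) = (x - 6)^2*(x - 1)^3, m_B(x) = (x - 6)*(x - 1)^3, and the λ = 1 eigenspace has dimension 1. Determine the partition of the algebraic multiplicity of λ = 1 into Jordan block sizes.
Block sizes for λ = 1: [3]

Step 1 — from the characteristic polynomial, algebraic multiplicity of λ = 1 is 3. From dim ker(B − (1)·I) = 1, there are exactly 1 Jordan blocks for λ = 1.
Step 2 — from the minimal polynomial, the factor (x − 1)^3 tells us the largest block for λ = 1 has size 3.
Step 3 — with total size 3, 1 blocks, and largest block 3, the block sizes (in nonincreasing order) are [3].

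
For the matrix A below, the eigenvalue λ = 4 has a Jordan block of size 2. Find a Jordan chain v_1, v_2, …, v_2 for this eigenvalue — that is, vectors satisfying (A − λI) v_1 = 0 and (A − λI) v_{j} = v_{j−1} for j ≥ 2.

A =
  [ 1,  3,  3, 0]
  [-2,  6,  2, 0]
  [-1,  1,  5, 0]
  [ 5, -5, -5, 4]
A Jordan chain for λ = 4 of length 2:
v_1 = (-3, -2, -1, 5)ᵀ
v_2 = (1, 0, 0, 0)ᵀ

Let N = A − (4)·I. We want v_2 with N^2 v_2 = 0 but N^1 v_2 ≠ 0; then v_{j-1} := N · v_j for j = 2, …, 2.

Pick v_2 = (1, 0, 0, 0)ᵀ.
Then v_1 = N · v_2 = (-3, -2, -1, 5)ᵀ.

Sanity check: (A − (4)·I) v_1 = (0, 0, 0, 0)ᵀ = 0. ✓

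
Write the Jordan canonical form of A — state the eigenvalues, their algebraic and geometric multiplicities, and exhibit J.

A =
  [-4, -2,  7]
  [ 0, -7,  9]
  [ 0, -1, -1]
J_3(-4)

The characteristic polynomial is
  det(x·I − A) = x^3 + 12*x^2 + 48*x + 64 = (x + 4)^3

Eigenvalues and multiplicities (the geometric multiplicity of λ is n − rank(A − λI), which equals the number of Jordan blocks for λ):
  λ = -4: algebraic multiplicity = 3, geometric multiplicity = 1

Determining the block sizes for each eigenvalue:
  λ = -4: one block (gm = 1), so the single block has size am = 3 → block sizes [3]

Assembling the blocks gives a Jordan form
J =
  [-4,  1,  0]
  [ 0, -4,  1]
  [ 0,  0, -4]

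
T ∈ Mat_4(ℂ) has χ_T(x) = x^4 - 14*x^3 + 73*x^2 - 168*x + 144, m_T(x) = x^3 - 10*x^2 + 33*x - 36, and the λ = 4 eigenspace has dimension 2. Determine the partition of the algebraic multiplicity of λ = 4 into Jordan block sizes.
Block sizes for λ = 4: [1, 1]

Step 1 — from the characteristic polynomial, algebraic multiplicity of λ = 4 is 2. From dim ker(T − (4)·I) = 2, there are exactly 2 Jordan blocks for λ = 4.
Step 2 — from the minimal polynomial, the factor (x − 4) tells us the largest block for λ = 4 has size 1.
Step 3 — with total size 2, 2 blocks, and largest block 1, the block sizes (in nonincreasing order) are [1, 1].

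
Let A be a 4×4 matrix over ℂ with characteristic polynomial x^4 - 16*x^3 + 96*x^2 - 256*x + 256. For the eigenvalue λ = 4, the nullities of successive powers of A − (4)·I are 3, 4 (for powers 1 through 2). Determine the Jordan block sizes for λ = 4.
Block sizes for λ = 4: [2, 1, 1]

From the dimensions of kernels of powers, the number of Jordan blocks of size at least j is d_j − d_{j−1} where d_j = dim ker(N^j) (with d_0 = 0). Computing the differences gives [3, 1].
The number of blocks of size exactly k is (#blocks of size ≥ k) − (#blocks of size ≥ k + 1), so the partition is: 2 block(s) of size 1, 1 block(s) of size 2.
In nonincreasing order the block sizes are [2, 1, 1].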